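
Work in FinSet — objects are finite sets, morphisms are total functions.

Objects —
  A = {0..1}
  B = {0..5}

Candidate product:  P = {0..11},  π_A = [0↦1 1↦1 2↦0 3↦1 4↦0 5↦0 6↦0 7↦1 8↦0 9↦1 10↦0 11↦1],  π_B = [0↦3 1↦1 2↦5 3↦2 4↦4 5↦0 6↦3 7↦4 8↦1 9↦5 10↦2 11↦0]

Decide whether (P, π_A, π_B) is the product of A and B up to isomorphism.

Answer: VALID PRODUCT

Derivation:
|A|·|B| = 2·6 = 12;  |P| = 12
Check the pairing map k ↦ (π_A(k), π_B(k)):
  0 ↦ (1,3)
  1 ↦ (1,1)
  2 ↦ (0,5)
  3 ↦ (1,2)
  4 ↦ (0,4)
  5 ↦ (0,0)
  6 ↦ (0,3)
  7 ↦ (1,4)
  8 ↦ (0,1)
  9 ↦ (1,5)
  10 ↦ (0,2)
  11 ↦ (1,0)
distinct pairs in image: 12 / 12 needed
  → bijection onto A×B; projections well-typed.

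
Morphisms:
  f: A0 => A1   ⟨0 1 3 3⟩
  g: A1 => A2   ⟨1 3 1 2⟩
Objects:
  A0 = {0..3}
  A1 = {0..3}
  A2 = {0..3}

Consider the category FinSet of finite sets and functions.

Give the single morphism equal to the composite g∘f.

Answer: ⟨1 3 2 2⟩

Trace:
  0 f=>0 g=>1
  1 f=>1 g=>3
  2 f=>3 g=>2
  3 f=>3 g=>2
result: ⟨1 3 2 2⟩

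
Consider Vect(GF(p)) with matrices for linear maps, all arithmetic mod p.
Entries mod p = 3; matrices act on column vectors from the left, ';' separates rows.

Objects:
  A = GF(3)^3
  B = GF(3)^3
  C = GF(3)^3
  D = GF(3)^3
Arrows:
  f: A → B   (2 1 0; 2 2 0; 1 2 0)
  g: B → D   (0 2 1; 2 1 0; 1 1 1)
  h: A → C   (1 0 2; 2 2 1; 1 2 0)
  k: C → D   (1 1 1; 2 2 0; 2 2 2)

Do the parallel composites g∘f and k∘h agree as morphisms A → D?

Along f;g (path 1):
  e0=[1,0,0] f→[2,2,1] g→[2,0,2]
  e1=[0,1,0] f→[1,2,2] g→[0,1,2]
  e2=[0,0,1] f→[0,0,0] g→[0,0,0]
  ⟦path⟧₁ = (2 0 0; 0 1 0; 2 2 0)
Along h;k (path 2):
  e0=[1,0,0] h→[1,2,1] k→[1,0,2]
  e1=[0,1,0] h→[0,2,2] k→[1,1,2]
  e2=[0,0,1] h→[2,1,0] k→[0,0,0]
  ⟦path⟧₂ = (1 1 0; 0 1 0; 2 2 0)
Equal? NO — does not commute

Answer: DOES NOT COMMUTE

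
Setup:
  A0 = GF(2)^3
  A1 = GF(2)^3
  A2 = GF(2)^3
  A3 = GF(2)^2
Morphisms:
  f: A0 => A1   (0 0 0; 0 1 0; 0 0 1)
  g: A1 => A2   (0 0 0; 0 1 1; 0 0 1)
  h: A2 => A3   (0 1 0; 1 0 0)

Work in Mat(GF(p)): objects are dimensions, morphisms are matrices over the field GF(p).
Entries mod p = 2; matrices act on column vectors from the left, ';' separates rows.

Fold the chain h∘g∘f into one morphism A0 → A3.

Answer: (0 1 1; 0 0 0)

Derivation:
  e0=⟨1,0,0⟩ f=>⟨0,0,0⟩ g=>⟨0,0,0⟩ h=>⟨0,0⟩
  e1=⟨0,1,0⟩ f=>⟨0,1,0⟩ g=>⟨0,1,0⟩ h=>⟨1,0⟩
  e2=⟨0,0,1⟩ f=>⟨0,0,1⟩ g=>⟨0,1,1⟩ h=>⟨1,0⟩
⟦path⟧: (0 1 1; 0 0 0)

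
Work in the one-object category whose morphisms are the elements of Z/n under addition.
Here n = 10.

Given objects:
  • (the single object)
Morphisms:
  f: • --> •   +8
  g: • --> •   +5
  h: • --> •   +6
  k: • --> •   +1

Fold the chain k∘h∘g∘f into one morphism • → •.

  0 +8≡8 +5≡3 +6≡9 +1≡0  (mod 10)
composite: +0

Answer: +0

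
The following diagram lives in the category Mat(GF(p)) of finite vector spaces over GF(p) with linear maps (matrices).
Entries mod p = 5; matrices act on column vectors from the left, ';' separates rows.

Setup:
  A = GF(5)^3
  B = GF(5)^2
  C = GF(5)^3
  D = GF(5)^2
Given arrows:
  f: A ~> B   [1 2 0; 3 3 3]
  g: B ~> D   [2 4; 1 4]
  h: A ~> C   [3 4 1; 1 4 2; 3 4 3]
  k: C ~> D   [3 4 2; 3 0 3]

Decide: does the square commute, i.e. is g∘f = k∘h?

Answer: COMMUTES

Derivation:
1) trace f;g:
  e0=⟨1,0,0⟩ f~>⟨1,3⟩ g~>⟨4,3⟩
  e1=⟨0,1,0⟩ f~>⟨2,3⟩ g~>⟨1,4⟩
  e2=⟨0,0,1⟩ f~>⟨0,3⟩ g~>⟨2,2⟩
  composite₁ = [4 1 2; 3 4 2]
2) trace h;k:
  e0=⟨1,0,0⟩ h~>⟨3,1,3⟩ k~>⟨4,3⟩
  e1=⟨0,1,0⟩ h~>⟨4,4,4⟩ k~>⟨1,4⟩
  e2=⟨0,0,1⟩ h~>⟨1,2,3⟩ k~>⟨2,2⟩
  composite₂ = [4 1 2; 3 4 2]
Equal? equal; square commutes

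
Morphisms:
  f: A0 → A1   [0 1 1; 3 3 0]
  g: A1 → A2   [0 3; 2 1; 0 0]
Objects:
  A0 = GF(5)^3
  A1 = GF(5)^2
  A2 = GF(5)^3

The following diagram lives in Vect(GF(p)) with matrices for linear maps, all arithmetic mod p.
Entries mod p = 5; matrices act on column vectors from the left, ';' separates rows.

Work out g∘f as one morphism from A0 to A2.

Answer: [4 4 0; 3 0 2; 0 0 0]

Trace:
  e0=⟨1,0,0⟩ f→⟨0,3⟩ g→⟨4,3,0⟩
  e1=⟨0,1,0⟩ f→⟨1,3⟩ g→⟨4,0,0⟩
  e2=⟨0,0,1⟩ f→⟨1,0⟩ g→⟨0,2,0⟩
composite: [4 4 0; 3 0 2; 0 0 0]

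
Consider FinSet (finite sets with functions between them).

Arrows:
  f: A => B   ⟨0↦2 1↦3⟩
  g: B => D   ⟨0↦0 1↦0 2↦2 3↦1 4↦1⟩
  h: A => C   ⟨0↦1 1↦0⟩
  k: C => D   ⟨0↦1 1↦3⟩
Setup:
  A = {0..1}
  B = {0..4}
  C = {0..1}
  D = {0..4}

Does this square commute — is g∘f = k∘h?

Path 1 = f;g:
  0 f=>2 g=>2
  1 f=>3 g=>1
  result₁ = ⟨0↦2 1↦1⟩
Path 2 = h;k:
  0 h=>1 k=>3
  1 h=>0 k=>1
  result₂ = ⟨0↦3 1↦1⟩
Equal? distinct morphisms ✗

Answer: DOES NOT COMMUTE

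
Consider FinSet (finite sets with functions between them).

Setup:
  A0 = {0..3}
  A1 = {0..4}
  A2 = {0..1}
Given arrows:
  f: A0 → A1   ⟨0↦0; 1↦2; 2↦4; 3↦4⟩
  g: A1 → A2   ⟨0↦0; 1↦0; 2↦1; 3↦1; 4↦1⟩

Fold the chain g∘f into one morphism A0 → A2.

  0 f→0 g→0
  1 f→2 g→1
  2 f→4 g→1
  3 f→4 g→1
result: ⟨0↦0; 1↦1; 2↦1; 3↦1⟩

Answer: ⟨0↦0; 1↦1; 2↦1; 3↦1⟩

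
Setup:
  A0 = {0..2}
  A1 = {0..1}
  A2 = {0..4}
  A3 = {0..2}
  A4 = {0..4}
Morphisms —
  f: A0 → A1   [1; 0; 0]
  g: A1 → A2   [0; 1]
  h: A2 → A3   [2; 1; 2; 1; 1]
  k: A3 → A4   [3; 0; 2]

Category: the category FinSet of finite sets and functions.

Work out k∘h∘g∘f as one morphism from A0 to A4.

Answer: [0; 2; 2]

Trace:
  0 f→1 g→1 h→1 k→0
  1 f→0 g→0 h→2 k→2
  2 f→0 g→0 h→2 k→2
composite: [0; 2; 2]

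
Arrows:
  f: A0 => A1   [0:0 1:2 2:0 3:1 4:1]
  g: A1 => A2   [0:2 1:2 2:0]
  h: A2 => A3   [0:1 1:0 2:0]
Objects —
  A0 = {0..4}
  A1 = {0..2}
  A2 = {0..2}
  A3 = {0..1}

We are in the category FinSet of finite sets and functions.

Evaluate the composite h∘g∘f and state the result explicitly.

Answer: [0:0 1:1 2:0 3:0 4:0]

Trace:
  0 f=>0 g=>2 h=>0
  1 f=>2 g=>0 h=>1
  2 f=>0 g=>2 h=>0
  3 f=>1 g=>2 h=>0
  4 f=>1 g=>2 h=>0
result: [0:0 1:1 2:0 3:0 4:0]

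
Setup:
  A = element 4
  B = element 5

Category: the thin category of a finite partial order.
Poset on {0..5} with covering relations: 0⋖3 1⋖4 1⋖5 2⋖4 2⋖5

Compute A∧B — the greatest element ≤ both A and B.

Answer: NO MEET EXISTS

Derivation:
Common predecessors of 4,5: {1,2}
  maximal lower bounds 1 and 2 are incomparable: neither 1⊑2 nor 2⊑1
→ no greatest lower bound exists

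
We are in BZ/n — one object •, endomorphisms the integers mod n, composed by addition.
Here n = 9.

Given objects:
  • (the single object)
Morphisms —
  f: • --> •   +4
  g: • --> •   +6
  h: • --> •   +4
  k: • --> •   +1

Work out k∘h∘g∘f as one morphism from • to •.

Answer: +6

Trace:
  0 +4≡4 +6≡1 +4≡5 +1≡6  (mod 9)
composite: +6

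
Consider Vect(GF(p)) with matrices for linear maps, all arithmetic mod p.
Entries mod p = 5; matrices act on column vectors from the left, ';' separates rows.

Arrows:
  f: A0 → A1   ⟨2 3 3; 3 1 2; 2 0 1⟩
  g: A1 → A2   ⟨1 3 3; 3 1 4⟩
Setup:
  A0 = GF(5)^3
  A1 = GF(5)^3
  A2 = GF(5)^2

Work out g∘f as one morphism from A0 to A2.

Answer: ⟨2 1 2; 2 0 0⟩

Trace:
  e0=[1,0,0] f→[2,3,2] g→[2,2]
  e1=[0,1,0] f→[3,1,0] g→[1,0]
  e2=[0,0,1] f→[3,2,1] g→[2,0]
result: ⟨2 1 2; 2 0 0⟩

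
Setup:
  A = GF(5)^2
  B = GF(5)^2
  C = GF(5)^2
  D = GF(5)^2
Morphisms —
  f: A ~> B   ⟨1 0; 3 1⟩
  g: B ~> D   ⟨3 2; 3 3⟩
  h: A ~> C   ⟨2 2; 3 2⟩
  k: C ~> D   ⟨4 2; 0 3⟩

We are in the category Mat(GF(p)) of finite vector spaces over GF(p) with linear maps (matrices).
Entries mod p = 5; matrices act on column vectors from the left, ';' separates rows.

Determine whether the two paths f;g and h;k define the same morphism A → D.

Answer: DOES NOT COMMUTE

Trace:
Along f;g (path 1):
  e0=[1,0] f~>[1,3] g~>[4,2]
  e1=[0,1] f~>[0,1] g~>[2,3]
  ⟦path⟧₁ = ⟨4 2; 2 3⟩
Along h;k (path 2):
  e0=[1,0] h~>[2,3] k~>[4,4]
  e1=[0,1] h~>[2,2] k~>[2,1]
  ⟦path⟧₂ = ⟨4 2; 4 1⟩
Equal? distinct morphisms ✗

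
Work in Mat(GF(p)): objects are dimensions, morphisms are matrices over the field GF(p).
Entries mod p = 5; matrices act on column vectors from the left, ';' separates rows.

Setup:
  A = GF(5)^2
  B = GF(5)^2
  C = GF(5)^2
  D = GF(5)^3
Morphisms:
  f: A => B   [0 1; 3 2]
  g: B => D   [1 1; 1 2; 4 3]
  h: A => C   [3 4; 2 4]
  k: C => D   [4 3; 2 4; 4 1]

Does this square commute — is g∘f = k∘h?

Answer: DOES NOT COMMUTE

Trace:
Along f;g (path 1):
  e0=[1,0] f=>[0,3] g=>[3,1,4]
  e1=[0,1] f=>[1,2] g=>[3,0,0]
  result₁ = [3 3; 1 0; 4 0]
Along h;k (path 2):
  e0=[1,0] h=>[3,2] k=>[3,4,4]
  e1=[0,1] h=>[4,4] k=>[3,4,0]
  result₂ = [3 3; 4 4; 4 0]
Equal? NO — does not commute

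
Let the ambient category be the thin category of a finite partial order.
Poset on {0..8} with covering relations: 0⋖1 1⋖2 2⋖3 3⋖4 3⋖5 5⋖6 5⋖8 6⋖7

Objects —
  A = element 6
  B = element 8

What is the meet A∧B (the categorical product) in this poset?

Common predecessors of 6,8: {0,1,2,3,5}
  0 ⊑ 5
  1 ⊑ 5
  2 ⊑ 5
  3 ⊑ 5
  5 ⊑ 5
glb = 5

Answer: A∧B = 5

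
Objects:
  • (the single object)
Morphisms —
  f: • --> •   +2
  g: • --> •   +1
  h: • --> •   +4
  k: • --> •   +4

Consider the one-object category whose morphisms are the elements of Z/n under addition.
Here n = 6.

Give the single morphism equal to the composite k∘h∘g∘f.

  0 +2≡2 +1≡3 +4≡1 +4≡5  (mod 6)
composite: +5

Answer: +5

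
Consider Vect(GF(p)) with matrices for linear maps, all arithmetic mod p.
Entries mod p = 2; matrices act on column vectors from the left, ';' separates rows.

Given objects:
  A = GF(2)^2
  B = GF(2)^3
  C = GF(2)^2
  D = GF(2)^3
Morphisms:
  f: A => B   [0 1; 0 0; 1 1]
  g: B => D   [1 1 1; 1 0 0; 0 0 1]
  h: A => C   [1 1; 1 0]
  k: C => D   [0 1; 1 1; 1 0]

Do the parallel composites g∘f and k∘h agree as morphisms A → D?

Answer: COMMUTES

Derivation:
1) trace f;g:
  e0=⟨1,0⟩ f=>⟨0,0,1⟩ g=>⟨1,0,1⟩
  e1=⟨0,1⟩ f=>⟨1,0,1⟩ g=>⟨0,1,1⟩
  composite₁ = [1 0; 0 1; 1 1]
2) trace h;k:
  e0=⟨1,0⟩ h=>⟨1,1⟩ k=>⟨1,0,1⟩
  e1=⟨0,1⟩ h=>⟨1,0⟩ k=>⟨0,1,1⟩
  composite₂ = [1 0; 0 1; 1 1]
Equal? YES — commutes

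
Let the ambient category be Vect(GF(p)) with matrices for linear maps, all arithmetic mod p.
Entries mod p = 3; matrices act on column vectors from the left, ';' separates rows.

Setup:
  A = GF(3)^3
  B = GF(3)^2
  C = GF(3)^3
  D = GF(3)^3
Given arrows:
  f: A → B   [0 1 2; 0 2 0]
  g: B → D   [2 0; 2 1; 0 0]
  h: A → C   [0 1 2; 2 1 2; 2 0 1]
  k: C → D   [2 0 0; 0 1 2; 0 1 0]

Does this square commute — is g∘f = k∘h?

1) trace f;g:
  e0=⟨1,0,0⟩ f→⟨0,0⟩ g→⟨0,0,0⟩
  e1=⟨0,1,0⟩ f→⟨1,2⟩ g→⟨2,1,0⟩
  e2=⟨0,0,1⟩ f→⟨2,0⟩ g→⟨1,1,0⟩
  result₁ = [0 2 1; 0 1 1; 0 0 0]
2) trace h;k:
  e0=⟨1,0,0⟩ h→⟨0,2,2⟩ k→⟨0,0,2⟩
  e1=⟨0,1,0⟩ h→⟨1,1,0⟩ k→⟨2,1,1⟩
  e2=⟨0,0,1⟩ h→⟨2,2,1⟩ k→⟨1,1,2⟩
  result₂ = [0 2 1; 0 1 1; 2 1 2]
Equal? distinct morphisms ✗

Answer: DOES NOT COMMUTE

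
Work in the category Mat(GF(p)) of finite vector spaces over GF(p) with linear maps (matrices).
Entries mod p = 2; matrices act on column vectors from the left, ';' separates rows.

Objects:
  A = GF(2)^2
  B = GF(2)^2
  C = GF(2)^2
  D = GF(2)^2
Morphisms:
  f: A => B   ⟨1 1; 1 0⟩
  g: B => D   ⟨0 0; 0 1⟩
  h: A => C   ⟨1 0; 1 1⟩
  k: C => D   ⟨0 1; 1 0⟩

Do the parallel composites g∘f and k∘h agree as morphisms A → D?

Path 1 = f;g:
  e0=⟨1,0⟩ f=>⟨1,1⟩ g=>⟨0,1⟩
  e1=⟨0,1⟩ f=>⟨1,0⟩ g=>⟨0,0⟩
  result₁ = ⟨0 0; 1 0⟩
Path 2 = h;k:
  e0=⟨1,0⟩ h=>⟨1,1⟩ k=>⟨1,1⟩
  e1=⟨0,1⟩ h=>⟨0,1⟩ k=>⟨1,0⟩
  result₂ = ⟨1 1; 1 0⟩
Equal? NO — does not commute

Answer: DOES NOT COMMUTE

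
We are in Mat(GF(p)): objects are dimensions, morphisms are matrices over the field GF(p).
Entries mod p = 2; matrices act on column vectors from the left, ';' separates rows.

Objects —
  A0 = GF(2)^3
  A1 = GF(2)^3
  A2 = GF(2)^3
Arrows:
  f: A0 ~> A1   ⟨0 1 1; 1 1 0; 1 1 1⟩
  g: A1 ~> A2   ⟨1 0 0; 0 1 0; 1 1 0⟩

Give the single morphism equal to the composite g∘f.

  e0=[1,0,0] f~>[0,1,1] g~>[0,1,1]
  e1=[0,1,0] f~>[1,1,1] g~>[1,1,0]
  e2=[0,0,1] f~>[1,0,1] g~>[1,0,1]
⟦path⟧: ⟨0 1 1; 1 1 0; 1 0 1⟩

Answer: ⟨0 1 1; 1 1 0; 1 0 1⟩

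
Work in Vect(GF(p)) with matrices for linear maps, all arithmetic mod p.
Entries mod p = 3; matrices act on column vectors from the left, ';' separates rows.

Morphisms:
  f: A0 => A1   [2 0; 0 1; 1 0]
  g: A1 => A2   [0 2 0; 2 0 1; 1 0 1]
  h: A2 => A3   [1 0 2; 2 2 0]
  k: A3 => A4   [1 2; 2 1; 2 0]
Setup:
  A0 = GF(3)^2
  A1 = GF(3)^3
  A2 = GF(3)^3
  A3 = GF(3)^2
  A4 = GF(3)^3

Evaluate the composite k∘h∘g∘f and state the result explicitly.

  e0=⟨1,0⟩ f=>⟨2,0,1⟩ g=>⟨0,2,0⟩ h=>⟨0,1⟩ k=>⟨2,1,0⟩
  e1=⟨0,1⟩ f=>⟨0,1,0⟩ g=>⟨2,0,0⟩ h=>⟨2,1⟩ k=>⟨1,2,1⟩
result: [2 1; 1 2; 0 1]

Answer: [2 1; 1 2; 0 1]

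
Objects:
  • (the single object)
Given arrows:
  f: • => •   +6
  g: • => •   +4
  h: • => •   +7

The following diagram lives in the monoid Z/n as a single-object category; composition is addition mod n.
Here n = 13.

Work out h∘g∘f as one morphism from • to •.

  0 +6≡6 +4≡10 +7≡4  (mod 13)
composite: +4

Answer: +4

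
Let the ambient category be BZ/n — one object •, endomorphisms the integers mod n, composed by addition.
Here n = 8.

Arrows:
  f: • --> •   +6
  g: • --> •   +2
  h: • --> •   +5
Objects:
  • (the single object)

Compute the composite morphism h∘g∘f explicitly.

  0 +6≡6 +2≡0 +5≡5  (mod 8)
result: +5

Answer: +5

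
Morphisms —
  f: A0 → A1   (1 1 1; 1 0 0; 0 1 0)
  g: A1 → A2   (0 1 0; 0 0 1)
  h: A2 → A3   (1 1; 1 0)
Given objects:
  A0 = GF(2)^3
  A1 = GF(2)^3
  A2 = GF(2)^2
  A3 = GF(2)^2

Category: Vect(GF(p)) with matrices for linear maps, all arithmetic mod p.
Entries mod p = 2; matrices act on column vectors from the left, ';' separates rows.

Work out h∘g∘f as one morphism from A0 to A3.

Answer: (1 1 0; 1 0 0)

Derivation:
  e0=⟨1,0,0⟩ f→⟨1,1,0⟩ g→⟨1,0⟩ h→⟨1,1⟩
  e1=⟨0,1,0⟩ f→⟨1,0,1⟩ g→⟨0,1⟩ h→⟨1,0⟩
  e2=⟨0,0,1⟩ f→⟨1,0,0⟩ g→⟨0,0⟩ h→⟨0,0⟩
⟦path⟧: (1 1 0; 1 0 0)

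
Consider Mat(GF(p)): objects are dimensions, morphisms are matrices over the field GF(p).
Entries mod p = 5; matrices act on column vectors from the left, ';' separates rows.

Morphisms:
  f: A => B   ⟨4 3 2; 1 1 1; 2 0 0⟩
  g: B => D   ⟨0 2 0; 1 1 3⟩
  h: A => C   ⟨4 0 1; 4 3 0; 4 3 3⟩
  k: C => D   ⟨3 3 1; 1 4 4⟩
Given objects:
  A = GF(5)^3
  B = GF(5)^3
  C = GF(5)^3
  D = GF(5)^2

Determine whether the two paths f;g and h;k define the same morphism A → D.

Answer: DOES NOT COMMUTE

Trace:
Path 1 = f;g:
  e0=[1,0,0] f=>[4,1,2] g=>[2,1]
  e1=[0,1,0] f=>[3,1,0] g=>[2,4]
  e2=[0,0,1] f=>[2,1,0] g=>[2,3]
  composite₁ = ⟨2 2 2; 1 4 3⟩
Path 2 = h;k:
  e0=[1,0,0] h=>[4,4,4] k=>[3,1]
  e1=[0,1,0] h=>[0,3,3] k=>[2,4]
  e2=[0,0,1] h=>[1,0,3] k=>[1,3]
  composite₂ = ⟨3 2 1; 1 4 3⟩
Equal? distinct morphisms ✗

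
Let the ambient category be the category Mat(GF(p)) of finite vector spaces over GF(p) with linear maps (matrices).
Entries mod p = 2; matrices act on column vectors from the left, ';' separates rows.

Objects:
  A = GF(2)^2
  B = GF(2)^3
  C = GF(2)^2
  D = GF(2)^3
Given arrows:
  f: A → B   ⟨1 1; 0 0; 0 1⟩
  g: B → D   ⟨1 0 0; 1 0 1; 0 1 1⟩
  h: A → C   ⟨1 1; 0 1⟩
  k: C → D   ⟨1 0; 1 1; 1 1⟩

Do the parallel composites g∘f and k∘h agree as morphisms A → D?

Answer: DOES NOT COMMUTE

Work:
Along f;g (path 1):
  e0=(1,0) f→(1,0,0) g→(1,1,0)
  e1=(0,1) f→(1,0,1) g→(1,0,1)
  ⟦path⟧₁ = ⟨1 1; 1 0; 0 1⟩
Along h;k (path 2):
  e0=(1,0) h→(1,0) k→(1,1,1)
  e1=(0,1) h→(1,1) k→(1,0,0)
  ⟦path⟧₂ = ⟨1 1; 1 0; 1 0⟩
Equal? differ; not commutative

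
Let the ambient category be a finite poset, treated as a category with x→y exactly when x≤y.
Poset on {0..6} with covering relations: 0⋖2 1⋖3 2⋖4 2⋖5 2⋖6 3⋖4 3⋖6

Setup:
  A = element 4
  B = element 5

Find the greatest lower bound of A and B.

Lower bounds of A=4 and B=5: {0,2}
  0 <= 2
  2 <= 2
glb = 2

Answer: A∧B = 2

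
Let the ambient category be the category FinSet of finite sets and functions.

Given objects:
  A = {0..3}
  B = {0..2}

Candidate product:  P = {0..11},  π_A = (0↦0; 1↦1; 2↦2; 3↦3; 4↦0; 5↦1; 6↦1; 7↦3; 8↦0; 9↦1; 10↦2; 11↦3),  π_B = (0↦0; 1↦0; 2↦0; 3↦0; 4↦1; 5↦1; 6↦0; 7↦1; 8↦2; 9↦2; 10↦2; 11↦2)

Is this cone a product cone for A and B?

Answer: NOT A VALID PRODUCT — duplicate pair at indices 1,6

Trace:
|A|·|B| = 4·3 = 12;  |P| = 12
Check the pairing map k ↦ (π_A(k), π_B(k)):
  0 ↦ (0,0)
  1 ↦ (1,0)
  2 ↦ (2,0)
  3 ↦ (3,0)
  4 ↦ (0,1)
  5 ↦ (1,1)
  6 ↦ (1,0)  ✗ repeats pair of k=1
  7 ↦ (3,1)
  8 ↦ (0,2)
  9 ↦ (1,2)
  10 ↦ (2,2)
  11 ↦ (3,2)
distinct pairs in image: 11 / 12 needed
  → (1,0) hit at k=1 and k=6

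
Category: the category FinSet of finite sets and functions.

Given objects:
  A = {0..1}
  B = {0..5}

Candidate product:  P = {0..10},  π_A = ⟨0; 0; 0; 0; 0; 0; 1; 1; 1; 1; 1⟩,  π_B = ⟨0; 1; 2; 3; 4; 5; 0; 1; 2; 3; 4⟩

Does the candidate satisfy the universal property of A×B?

Answer: NOT A VALID PRODUCT — |P|=11 ≠ |A|·|B|=12

Derivation:
|A|·|B| = 2·6 = 12;  |P| = 11
  → cardinalities differ; no bijection possible.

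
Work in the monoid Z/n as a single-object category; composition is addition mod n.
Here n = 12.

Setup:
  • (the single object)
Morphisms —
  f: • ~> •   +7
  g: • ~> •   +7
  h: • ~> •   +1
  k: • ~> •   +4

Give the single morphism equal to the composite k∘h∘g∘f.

Answer: +7

Derivation:
  0 +7≡7 +7≡2 +1≡3 +4≡7  (mod 12)
result: +7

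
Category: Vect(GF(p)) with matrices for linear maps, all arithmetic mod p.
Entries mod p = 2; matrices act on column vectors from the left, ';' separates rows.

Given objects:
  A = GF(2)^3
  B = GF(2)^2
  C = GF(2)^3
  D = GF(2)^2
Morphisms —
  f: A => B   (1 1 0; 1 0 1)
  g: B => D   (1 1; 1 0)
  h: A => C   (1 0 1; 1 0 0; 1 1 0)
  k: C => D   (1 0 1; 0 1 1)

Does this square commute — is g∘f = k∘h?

1) trace f;g:
  e0=(1,0,0) f=>(1,1) g=>(0,1)
  e1=(0,1,0) f=>(1,0) g=>(1,1)
  e2=(0,0,1) f=>(0,1) g=>(1,0)
  result₁ = (0 1 1; 1 1 0)
2) trace h;k:
  e0=(1,0,0) h=>(1,1,1) k=>(0,0)
  e1=(0,1,0) h=>(0,0,1) k=>(1,1)
  e2=(0,0,1) h=>(1,0,0) k=>(1,0)
  result₂ = (0 1 1; 0 1 0)
Equal? NO — does not commute

Answer: DOES NOT COMMUTE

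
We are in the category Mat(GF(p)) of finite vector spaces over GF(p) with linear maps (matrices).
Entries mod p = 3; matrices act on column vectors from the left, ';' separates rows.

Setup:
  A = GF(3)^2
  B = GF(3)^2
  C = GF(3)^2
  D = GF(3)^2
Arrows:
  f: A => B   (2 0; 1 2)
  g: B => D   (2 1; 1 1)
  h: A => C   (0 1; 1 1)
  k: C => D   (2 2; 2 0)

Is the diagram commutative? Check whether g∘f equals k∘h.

Answer: DOES NOT COMMUTE

Work:
1) trace f;g:
  e0=[1,0] f=>[2,1] g=>[2,0]
  e1=[0,1] f=>[0,2] g=>[2,2]
  ⟦path⟧₁ = (2 2; 0 2)
2) trace h;k:
  e0=[1,0] h=>[0,1] k=>[2,0]
  e1=[0,1] h=>[1,1] k=>[1,2]
  ⟦path⟧₂ = (2 1; 0 2)
Equal? distinct morphisms ✗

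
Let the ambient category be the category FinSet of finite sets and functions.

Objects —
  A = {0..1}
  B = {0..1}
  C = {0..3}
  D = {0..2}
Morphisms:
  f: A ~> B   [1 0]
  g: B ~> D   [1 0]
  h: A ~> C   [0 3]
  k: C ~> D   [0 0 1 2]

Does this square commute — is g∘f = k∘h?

Along f;g (path 1):
  0 f~>1 g~>0
  1 f~>0 g~>1
  result₁ = [0 1]
Along h;k (path 2):
  0 h~>0 k~>0
  1 h~>3 k~>2
  result₂ = [0 2]
Equal? differ; not commutative

Answer: DOES NOT COMMUTE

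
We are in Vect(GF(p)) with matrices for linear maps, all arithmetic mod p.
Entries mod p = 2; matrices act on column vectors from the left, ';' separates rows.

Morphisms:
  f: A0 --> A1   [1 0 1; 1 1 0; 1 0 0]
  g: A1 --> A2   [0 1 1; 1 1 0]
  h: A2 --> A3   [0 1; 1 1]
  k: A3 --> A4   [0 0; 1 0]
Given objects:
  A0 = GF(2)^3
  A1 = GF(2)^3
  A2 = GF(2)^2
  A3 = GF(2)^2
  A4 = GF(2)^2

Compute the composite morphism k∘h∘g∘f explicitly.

  e0=⟨1,0,0⟩ f-->⟨1,1,1⟩ g-->⟨0,0⟩ h-->⟨0,0⟩ k-->⟨0,0⟩
  e1=⟨0,1,0⟩ f-->⟨0,1,0⟩ g-->⟨1,1⟩ h-->⟨1,0⟩ k-->⟨0,1⟩
  e2=⟨0,0,1⟩ f-->⟨1,0,0⟩ g-->⟨0,1⟩ h-->⟨1,1⟩ k-->⟨0,1⟩
⟦path⟧: [0 0 0; 0 1 1]

Answer: [0 0 0; 0 1 1]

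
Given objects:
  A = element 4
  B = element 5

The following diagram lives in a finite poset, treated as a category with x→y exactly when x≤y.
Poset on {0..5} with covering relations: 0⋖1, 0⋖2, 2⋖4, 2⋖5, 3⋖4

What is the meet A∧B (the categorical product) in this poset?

Answer: A∧B = 2

Work:
{x : x≤A ∧ x≤B} = {0,2}  (A=4, B=5)
  0 ≤ 2
  2 ≤ 2
glb = 2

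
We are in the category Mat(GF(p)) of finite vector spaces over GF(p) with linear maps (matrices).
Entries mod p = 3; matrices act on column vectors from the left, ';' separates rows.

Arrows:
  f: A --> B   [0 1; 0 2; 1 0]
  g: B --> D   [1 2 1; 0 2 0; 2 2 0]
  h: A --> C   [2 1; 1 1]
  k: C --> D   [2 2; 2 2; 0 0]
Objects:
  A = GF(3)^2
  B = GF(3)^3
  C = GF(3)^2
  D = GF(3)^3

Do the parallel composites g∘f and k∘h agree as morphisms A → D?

Along f;g (path 1):
  e0=[1,0] f-->[0,0,1] g-->[1,0,0]
  e1=[0,1] f-->[1,2,0] g-->[2,1,0]
  composite₁ = [1 2; 0 1; 0 0]
Along h;k (path 2):
  e0=[1,0] h-->[2,1] k-->[0,0,0]
  e1=[0,1] h-->[1,1] k-->[1,1,0]
  composite₂ = [0 1; 0 1; 0 0]
Equal? distinct morphisms ✗

Answer: DOES NOT COMMUTE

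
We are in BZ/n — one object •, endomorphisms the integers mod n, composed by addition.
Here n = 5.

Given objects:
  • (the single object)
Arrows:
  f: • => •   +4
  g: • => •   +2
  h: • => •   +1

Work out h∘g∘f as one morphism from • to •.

Answer: +2

Trace:
  0 +4≡4 +2≡1 +1≡2  (mod 5)
composite: +2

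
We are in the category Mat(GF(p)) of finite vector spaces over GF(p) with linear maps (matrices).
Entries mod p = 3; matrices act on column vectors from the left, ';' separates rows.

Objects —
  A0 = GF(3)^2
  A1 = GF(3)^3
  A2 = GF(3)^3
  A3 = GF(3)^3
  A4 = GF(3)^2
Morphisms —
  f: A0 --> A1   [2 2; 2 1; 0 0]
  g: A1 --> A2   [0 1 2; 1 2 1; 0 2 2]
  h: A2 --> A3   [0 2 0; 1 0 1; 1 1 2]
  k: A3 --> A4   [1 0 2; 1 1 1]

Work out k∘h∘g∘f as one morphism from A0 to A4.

Answer: [2 2; 1 2]

Derivation:
  e0=⟨1,0⟩ f-->⟨2,2,0⟩ g-->⟨2,0,1⟩ h-->⟨0,0,1⟩ k-->⟨2,1⟩
  e1=⟨0,1⟩ f-->⟨2,1,0⟩ g-->⟨1,1,2⟩ h-->⟨2,0,0⟩ k-->⟨2,2⟩
composite: [2 2; 1 2]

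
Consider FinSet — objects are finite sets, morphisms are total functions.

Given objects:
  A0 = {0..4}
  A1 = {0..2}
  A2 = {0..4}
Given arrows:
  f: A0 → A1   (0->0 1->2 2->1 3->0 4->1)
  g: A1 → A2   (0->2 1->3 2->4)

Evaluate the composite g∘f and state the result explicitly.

  0 f→0 g→2
  1 f→2 g→4
  2 f→1 g→3
  3 f→0 g→2
  4 f→1 g→3
⟦path⟧: (0->2 1->4 2->3 3->2 4->3)

Answer: (0->2 1->4 2->3 3->2 4->3)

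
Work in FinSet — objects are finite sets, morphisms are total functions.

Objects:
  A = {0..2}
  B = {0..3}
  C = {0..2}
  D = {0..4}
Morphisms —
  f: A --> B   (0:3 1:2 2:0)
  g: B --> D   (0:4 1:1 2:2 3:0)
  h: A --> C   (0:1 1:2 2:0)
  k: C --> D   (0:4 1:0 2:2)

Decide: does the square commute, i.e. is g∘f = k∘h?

Path 1 = f;g:
  0 f-->3 g-->0
  1 f-->2 g-->2
  2 f-->0 g-->4
  composite₁ = (0:0 1:2 2:4)
Path 2 = h;k:
  0 h-->1 k-->0
  1 h-->2 k-->2
  2 h-->0 k-->4
  composite₂ = (0:0 1:2 2:4)
Equal? YES — commutes

Answer: COMMUTES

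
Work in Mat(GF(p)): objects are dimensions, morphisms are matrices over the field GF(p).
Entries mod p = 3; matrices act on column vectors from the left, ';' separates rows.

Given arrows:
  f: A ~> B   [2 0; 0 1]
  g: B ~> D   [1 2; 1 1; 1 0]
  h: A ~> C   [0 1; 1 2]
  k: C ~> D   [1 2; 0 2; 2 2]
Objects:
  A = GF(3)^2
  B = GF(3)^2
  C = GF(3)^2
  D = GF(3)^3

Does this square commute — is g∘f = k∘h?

Answer: COMMUTES

Derivation:
Path 1 = f;g:
  e0=[1,0] f~>[2,0] g~>[2,2,2]
  e1=[0,1] f~>[0,1] g~>[2,1,0]
  ⟦path⟧₁ = [2 2; 2 1; 2 0]
Path 2 = h;k:
  e0=[1,0] h~>[0,1] k~>[2,2,2]
  e1=[0,1] h~>[1,2] k~>[2,1,0]
  ⟦path⟧₂ = [2 2; 2 1; 2 0]
Equal? same morphism ✓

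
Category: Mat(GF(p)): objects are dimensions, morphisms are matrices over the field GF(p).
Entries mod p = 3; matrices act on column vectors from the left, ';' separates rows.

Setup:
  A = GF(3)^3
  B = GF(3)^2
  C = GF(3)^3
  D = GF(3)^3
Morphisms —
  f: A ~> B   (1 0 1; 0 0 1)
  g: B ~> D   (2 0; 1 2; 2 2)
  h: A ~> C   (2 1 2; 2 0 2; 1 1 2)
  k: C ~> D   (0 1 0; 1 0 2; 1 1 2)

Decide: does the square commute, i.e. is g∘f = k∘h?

1) trace f;g:
  e0=(1,0,0) f~>(1,0) g~>(2,1,2)
  e1=(0,1,0) f~>(0,0) g~>(0,0,0)
  e2=(0,0,1) f~>(1,1) g~>(2,0,1)
  result₁ = (2 0 2; 1 0 0; 2 0 1)
2) trace h;k:
  e0=(1,0,0) h~>(2,2,1) k~>(2,1,0)
  e1=(0,1,0) h~>(1,0,1) k~>(0,0,0)
  e2=(0,0,1) h~>(2,2,2) k~>(2,0,2)
  result₂ = (2 0 2; 1 0 0; 0 0 2)
Equal? differ; not commutative

Answer: DOES NOT COMMUTE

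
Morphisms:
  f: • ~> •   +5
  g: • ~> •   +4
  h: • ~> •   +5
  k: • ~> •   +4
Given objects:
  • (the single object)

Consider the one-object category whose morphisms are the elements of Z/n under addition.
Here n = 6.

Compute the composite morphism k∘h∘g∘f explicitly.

  0 +5≡5 +4≡3 +5≡2 +4≡0  (mod 6)
⟦path⟧: +0

Answer: +0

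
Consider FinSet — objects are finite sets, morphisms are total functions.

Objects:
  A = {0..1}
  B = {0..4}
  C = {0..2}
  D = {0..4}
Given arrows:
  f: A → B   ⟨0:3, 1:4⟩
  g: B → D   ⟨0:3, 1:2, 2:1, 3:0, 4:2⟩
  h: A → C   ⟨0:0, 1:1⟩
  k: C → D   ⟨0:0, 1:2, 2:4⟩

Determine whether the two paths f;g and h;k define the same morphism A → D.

Answer: COMMUTES

Trace:
1) trace f;g:
  0 f→3 g→0
  1 f→4 g→2
  ⟦path⟧₁ = ⟨0:0, 1:2⟩
2) trace h;k:
  0 h→0 k→0
  1 h→1 k→2
  ⟦path⟧₂ = ⟨0:0, 1:2⟩
Equal? same morphism ✓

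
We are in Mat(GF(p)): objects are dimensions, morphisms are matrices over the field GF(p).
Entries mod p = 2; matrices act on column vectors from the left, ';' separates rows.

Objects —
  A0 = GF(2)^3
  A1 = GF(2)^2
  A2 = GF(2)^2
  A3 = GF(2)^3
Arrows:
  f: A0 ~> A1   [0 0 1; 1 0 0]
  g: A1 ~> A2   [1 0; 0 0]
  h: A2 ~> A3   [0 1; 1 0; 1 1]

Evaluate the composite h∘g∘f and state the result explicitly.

Answer: [0 0 0; 0 0 1; 0 0 1]

Derivation:
  e0=⟨1,0,0⟩ f~>⟨0,1⟩ g~>⟨0,0⟩ h~>⟨0,0,0⟩
  e1=⟨0,1,0⟩ f~>⟨0,0⟩ g~>⟨0,0⟩ h~>⟨0,0,0⟩
  e2=⟨0,0,1⟩ f~>⟨1,0⟩ g~>⟨1,0⟩ h~>⟨0,1,1⟩
⟦path⟧: [0 0 0; 0 0 1; 0 0 1]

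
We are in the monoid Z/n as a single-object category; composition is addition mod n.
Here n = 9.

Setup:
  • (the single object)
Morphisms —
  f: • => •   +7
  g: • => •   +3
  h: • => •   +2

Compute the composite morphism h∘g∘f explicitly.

  0 +7≡7 +3≡1 +2≡3  (mod 9)
⟦path⟧: +3

Answer: +3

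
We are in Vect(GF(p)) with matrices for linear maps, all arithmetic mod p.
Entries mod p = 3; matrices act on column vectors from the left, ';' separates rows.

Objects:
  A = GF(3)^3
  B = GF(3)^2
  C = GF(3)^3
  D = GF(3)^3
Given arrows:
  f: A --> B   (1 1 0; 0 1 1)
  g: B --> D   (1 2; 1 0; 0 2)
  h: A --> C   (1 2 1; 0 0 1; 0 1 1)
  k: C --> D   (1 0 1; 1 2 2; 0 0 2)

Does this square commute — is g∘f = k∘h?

Path 1 = f;g:
  e0=(1,0,0) f-->(1,0) g-->(1,1,0)
  e1=(0,1,0) f-->(1,1) g-->(0,1,2)
  e2=(0,0,1) f-->(0,1) g-->(2,0,2)
  ⟦path⟧₁ = (1 0 2; 1 1 0; 0 2 2)
Path 2 = h;k:
  e0=(1,0,0) h-->(1,0,0) k-->(1,1,0)
  e1=(0,1,0) h-->(2,0,1) k-->(0,1,2)
  e2=(0,0,1) h-->(1,1,1) k-->(2,2,2)
  ⟦path⟧₂ = (1 0 2; 1 1 2; 0 2 2)
Equal? NO — does not commute

Answer: DOES NOT COMMUTE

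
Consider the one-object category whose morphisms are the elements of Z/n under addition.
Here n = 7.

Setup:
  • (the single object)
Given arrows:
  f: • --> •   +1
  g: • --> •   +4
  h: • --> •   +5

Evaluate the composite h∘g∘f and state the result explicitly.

Answer: +3

Trace:
  0 +1≡1 +4≡5 +5≡3  (mod 7)
⟦path⟧: +3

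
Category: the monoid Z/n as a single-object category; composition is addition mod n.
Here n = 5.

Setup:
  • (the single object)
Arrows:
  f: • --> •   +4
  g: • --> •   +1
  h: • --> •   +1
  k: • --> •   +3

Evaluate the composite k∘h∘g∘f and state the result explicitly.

Answer: +4

Work:
  0 +4≡4 +1≡0 +1≡1 +3≡4  (mod 5)
result: +4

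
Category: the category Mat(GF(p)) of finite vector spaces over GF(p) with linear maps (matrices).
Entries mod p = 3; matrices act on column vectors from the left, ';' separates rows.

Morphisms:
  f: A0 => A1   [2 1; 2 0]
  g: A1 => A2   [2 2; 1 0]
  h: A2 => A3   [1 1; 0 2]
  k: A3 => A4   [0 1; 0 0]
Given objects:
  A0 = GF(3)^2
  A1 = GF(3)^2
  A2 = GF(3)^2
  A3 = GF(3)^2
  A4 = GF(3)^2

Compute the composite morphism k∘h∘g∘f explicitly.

  e0=⟨1,0⟩ f=>⟨2,2⟩ g=>⟨2,2⟩ h=>⟨1,1⟩ k=>⟨1,0⟩
  e1=⟨0,1⟩ f=>⟨1,0⟩ g=>⟨2,1⟩ h=>⟨0,2⟩ k=>⟨2,0⟩
result: [1 2; 0 0]

Answer: [1 2; 0 0]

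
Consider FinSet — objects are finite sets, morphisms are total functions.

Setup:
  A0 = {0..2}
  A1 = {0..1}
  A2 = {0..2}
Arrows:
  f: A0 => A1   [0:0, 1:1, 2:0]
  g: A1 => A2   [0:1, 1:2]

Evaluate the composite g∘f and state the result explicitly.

  0 f=>0 g=>1
  1 f=>1 g=>2
  2 f=>0 g=>1
result: [0:1, 1:2, 2:1]

Answer: [0:1, 1:2, 2:1]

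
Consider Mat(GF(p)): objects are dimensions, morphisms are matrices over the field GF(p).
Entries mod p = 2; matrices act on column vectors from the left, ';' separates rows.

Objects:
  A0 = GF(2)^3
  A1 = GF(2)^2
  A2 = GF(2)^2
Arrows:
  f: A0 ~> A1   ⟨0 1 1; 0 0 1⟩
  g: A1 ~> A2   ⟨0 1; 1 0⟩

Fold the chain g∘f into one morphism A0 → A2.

  e0=⟨1,0,0⟩ f~>⟨0,0⟩ g~>⟨0,0⟩
  e1=⟨0,1,0⟩ f~>⟨1,0⟩ g~>⟨0,1⟩
  e2=⟨0,0,1⟩ f~>⟨1,1⟩ g~>⟨1,1⟩
⟦path⟧: ⟨0 0 1; 0 1 1⟩

Answer: ⟨0 0 1; 0 1 1⟩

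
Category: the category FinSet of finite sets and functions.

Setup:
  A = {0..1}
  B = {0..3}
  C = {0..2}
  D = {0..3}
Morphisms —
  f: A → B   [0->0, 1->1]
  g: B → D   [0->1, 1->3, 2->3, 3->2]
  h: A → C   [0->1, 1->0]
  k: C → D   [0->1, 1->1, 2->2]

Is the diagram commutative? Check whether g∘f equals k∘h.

Answer: DOES NOT COMMUTE

Work:
Along f;g (path 1):
  0 f→0 g→1
  1 f→1 g→3
  composite₁ = [0->1, 1->3]
Along h;k (path 2):
  0 h→1 k→1
  1 h→0 k→1
  composite₂ = [0->1, 1->1]
Equal? differ; not commutative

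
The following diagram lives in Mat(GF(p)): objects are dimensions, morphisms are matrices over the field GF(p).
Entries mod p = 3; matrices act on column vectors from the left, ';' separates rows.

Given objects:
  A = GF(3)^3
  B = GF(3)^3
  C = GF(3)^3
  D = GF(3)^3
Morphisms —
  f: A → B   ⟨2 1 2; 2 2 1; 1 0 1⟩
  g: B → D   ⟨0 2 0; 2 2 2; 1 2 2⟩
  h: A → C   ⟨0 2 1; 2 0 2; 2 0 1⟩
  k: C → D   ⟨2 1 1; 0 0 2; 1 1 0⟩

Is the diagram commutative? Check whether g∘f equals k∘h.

Path 1 = f;g:
  e0=⟨1,0,0⟩ f→⟨2,2,1⟩ g→⟨1,1,2⟩
  e1=⟨0,1,0⟩ f→⟨1,2,0⟩ g→⟨1,0,2⟩
  e2=⟨0,0,1⟩ f→⟨2,1,1⟩ g→⟨2,2,0⟩
  composite₁ = ⟨1 1 2; 1 0 2; 2 2 0⟩
Path 2 = h;k:
  e0=⟨1,0,0⟩ h→⟨0,2,2⟩ k→⟨1,1,2⟩
  e1=⟨0,1,0⟩ h→⟨2,0,0⟩ k→⟨1,0,2⟩
  e2=⟨0,0,1⟩ h→⟨1,2,1⟩ k→⟨2,2,0⟩
  composite₂ = ⟨1 1 2; 1 0 2; 2 2 0⟩
Equal? equal; square commutes

Answer: COMMUTES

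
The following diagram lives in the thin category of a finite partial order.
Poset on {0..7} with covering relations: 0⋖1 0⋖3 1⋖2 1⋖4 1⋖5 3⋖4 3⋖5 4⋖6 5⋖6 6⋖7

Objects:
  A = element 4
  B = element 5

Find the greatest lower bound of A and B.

Answer: NO MEET EXISTS

Trace:
Lower bounds of A=4 and B=5: {0,1,3}
  maximal lower bounds 1 and 3 are incomparable: neither 1<=3 nor 3<=1
→ no greatest lower bound exists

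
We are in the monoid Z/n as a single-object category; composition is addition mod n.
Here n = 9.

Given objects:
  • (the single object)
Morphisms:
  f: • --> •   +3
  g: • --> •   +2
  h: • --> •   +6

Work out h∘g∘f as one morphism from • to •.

  0 +3≡3 +2≡5 +6≡2  (mod 9)
composite: +2

Answer: +2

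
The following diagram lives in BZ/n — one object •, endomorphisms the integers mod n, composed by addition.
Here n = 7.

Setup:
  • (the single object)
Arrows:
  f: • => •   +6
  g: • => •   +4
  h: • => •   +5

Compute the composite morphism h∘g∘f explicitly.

Answer: +1

Work:
  0 +6≡6 +4≡3 +5≡1  (mod 7)
composite: +1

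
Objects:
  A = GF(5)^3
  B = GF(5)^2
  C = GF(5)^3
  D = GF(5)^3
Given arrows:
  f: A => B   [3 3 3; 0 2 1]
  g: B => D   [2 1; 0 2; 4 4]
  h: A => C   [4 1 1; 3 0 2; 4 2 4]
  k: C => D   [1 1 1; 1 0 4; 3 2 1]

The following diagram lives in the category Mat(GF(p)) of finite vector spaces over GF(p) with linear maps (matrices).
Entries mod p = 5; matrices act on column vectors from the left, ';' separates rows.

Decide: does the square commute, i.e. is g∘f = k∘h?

Path 1 = f;g:
  e0=[1,0,0] f=>[3,0] g=>[1,0,2]
  e1=[0,1,0] f=>[3,2] g=>[3,4,0]
  e2=[0,0,1] f=>[3,1] g=>[2,2,1]
  ⟦path⟧₁ = [1 3 2; 0 4 2; 2 0 1]
Path 2 = h;k:
  e0=[1,0,0] h=>[4,3,4] k=>[1,0,2]
  e1=[0,1,0] h=>[1,0,2] k=>[3,4,0]
  e2=[0,0,1] h=>[1,2,4] k=>[2,2,1]
  ⟦path⟧₂ = [1 3 2; 0 4 2; 2 0 1]
Equal? YES — commutes

Answer: COMMUTES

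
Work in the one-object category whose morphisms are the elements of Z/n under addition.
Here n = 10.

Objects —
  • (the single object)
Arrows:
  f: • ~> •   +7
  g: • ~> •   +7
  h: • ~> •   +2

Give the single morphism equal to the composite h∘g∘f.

  0 +7≡7 +7≡4 +2≡6  (mod 10)
⟦path⟧: +6

Answer: +6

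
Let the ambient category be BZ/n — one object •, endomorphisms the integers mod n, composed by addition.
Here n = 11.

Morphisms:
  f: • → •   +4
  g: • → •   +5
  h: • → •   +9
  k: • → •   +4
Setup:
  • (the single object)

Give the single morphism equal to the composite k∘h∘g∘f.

  0 +4≡4 +5≡9 +9≡7 +4≡0  (mod 11)
⟦path⟧: +0

Answer: +0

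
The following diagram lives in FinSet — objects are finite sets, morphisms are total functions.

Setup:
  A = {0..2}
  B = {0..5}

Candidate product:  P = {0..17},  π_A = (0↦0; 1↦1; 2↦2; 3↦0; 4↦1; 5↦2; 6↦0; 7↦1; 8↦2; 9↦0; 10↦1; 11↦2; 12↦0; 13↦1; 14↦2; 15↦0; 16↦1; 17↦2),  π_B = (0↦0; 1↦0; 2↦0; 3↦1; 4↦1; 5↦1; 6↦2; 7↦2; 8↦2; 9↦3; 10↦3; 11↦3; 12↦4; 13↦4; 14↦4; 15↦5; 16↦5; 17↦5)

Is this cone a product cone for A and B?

|A|·|B| = 3·6 = 18;  |P| = 18
Check the pairing map k ↦ (π_A(k), π_B(k)):
  0 ↦ (0,0)
  1 ↦ (1,0)
  2 ↦ (2,0)
  3 ↦ (0,1)
  4 ↦ (1,1)
  5 ↦ (2,1)
  6 ↦ (0,2)
  7 ↦ (1,2)
  8 ↦ (2,2)
  9 ↦ (0,3)
  10 ↦ (1,3)
  11 ↦ (2,3)
  12 ↦ (0,4)
  13 ↦ (1,4)
  14 ↦ (2,4)
  15 ↦ (0,5)
  16 ↦ (1,5)
  17 ↦ (2,5)
distinct pairs in image: 18 / 18 needed
  → bijection onto A×B; projections well-typed.

Answer: VALID PRODUCT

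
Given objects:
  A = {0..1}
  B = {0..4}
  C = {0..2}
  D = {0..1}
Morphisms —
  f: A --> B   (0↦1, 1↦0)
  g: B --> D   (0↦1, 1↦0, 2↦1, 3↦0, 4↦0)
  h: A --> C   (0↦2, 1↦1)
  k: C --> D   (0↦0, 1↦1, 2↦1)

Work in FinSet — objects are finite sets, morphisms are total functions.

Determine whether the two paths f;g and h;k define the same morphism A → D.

Along f;g (path 1):
  0 f-->1 g-->0
  1 f-->0 g-->1
  composite₁ = (0↦0, 1↦1)
Along h;k (path 2):
  0 h-->2 k-->1
  1 h-->1 k-->1
  composite₂ = (0↦1, 1↦1)
Equal? distinct morphisms ✗

Answer: DOES NOT COMMUTE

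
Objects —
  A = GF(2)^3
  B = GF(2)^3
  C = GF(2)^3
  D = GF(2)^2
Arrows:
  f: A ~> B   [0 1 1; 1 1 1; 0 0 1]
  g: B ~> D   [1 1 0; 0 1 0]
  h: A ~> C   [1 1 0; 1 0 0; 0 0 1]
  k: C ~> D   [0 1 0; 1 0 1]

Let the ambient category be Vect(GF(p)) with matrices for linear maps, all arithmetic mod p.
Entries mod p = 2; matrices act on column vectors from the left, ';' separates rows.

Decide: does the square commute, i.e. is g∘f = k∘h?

1) trace f;g:
  e0=[1,0,0] f~>[0,1,0] g~>[1,1]
  e1=[0,1,0] f~>[1,1,0] g~>[0,1]
  e2=[0,0,1] f~>[1,1,1] g~>[0,1]
  composite₁ = [1 0 0; 1 1 1]
2) trace h;k:
  e0=[1,0,0] h~>[1,1,0] k~>[1,1]
  e1=[0,1,0] h~>[1,0,0] k~>[0,1]
  e2=[0,0,1] h~>[0,0,1] k~>[0,1]
  composite₂ = [1 0 0; 1 1 1]
Equal? YES — commutes

Answer: COMMUTES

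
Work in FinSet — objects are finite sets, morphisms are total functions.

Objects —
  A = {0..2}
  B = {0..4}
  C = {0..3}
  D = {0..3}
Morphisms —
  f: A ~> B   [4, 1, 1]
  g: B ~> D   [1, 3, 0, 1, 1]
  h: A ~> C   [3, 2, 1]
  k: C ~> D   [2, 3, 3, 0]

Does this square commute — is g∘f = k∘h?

Answer: DOES NOT COMMUTE

Derivation:
1) trace f;g:
  0 f~>4 g~>1
  1 f~>1 g~>3
  2 f~>1 g~>3
  ⟦path⟧₁ = [1, 3, 3]
2) trace h;k:
  0 h~>3 k~>0
  1 h~>2 k~>3
  2 h~>1 k~>3
  ⟦path⟧₂ = [0, 3, 3]
Equal? differ; not commutative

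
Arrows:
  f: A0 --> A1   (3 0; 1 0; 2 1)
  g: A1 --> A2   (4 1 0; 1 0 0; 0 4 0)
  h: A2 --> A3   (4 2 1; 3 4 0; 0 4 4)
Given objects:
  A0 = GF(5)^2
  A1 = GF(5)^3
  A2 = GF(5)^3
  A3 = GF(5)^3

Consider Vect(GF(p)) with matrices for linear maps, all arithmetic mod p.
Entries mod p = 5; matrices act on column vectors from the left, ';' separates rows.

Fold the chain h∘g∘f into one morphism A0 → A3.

Answer: (2 0; 1 0; 3 0)

Trace:
  e0=⟨1,0⟩ f-->⟨3,1,2⟩ g-->⟨3,3,4⟩ h-->⟨2,1,3⟩
  e1=⟨0,1⟩ f-->⟨0,0,1⟩ g-->⟨0,0,0⟩ h-->⟨0,0,0⟩
⟦path⟧: (2 0; 1 0; 3 0)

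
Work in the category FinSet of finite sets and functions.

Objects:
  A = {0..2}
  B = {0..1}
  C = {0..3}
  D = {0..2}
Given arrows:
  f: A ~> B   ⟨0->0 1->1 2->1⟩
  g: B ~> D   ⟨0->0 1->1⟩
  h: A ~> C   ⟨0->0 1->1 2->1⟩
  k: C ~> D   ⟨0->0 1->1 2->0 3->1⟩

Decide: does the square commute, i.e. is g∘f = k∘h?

Along f;g (path 1):
  0 f~>0 g~>0
  1 f~>1 g~>1
  2 f~>1 g~>1
  result₁ = ⟨0->0 1->1 2->1⟩
Along h;k (path 2):
  0 h~>0 k~>0
  1 h~>1 k~>1
  2 h~>1 k~>1
  result₂ = ⟨0->0 1->1 2->1⟩
Equal? equal; square commutes

Answer: COMMUTES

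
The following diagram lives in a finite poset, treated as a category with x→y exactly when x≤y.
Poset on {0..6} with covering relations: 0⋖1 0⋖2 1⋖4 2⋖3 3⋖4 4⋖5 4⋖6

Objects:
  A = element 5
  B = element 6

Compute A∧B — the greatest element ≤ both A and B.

{x : x<=A ∧ x<=B} = {0,1,2,3,4}  (A=5, B=6)
  0 <= 4
  1 <= 4
  2 <= 4
  3 <= 4
  4 <= 4
glb = 4

Answer: A∧B = 4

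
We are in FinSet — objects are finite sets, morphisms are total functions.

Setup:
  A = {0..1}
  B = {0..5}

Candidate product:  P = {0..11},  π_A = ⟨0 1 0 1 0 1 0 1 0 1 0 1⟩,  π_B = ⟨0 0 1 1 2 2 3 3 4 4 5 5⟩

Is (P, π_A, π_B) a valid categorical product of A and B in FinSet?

Answer: VALID PRODUCT

Derivation:
|A|·|B| = 2·6 = 12;  |P| = 12
Check the pairing map k ↦ (π_A(k), π_B(k)):
  0 ↦ (0,0)
  1 ↦ (1,0)
  2 ↦ (0,1)
  3 ↦ (1,1)
  4 ↦ (0,2)
  5 ↦ (1,2)
  6 ↦ (0,3)
  7 ↦ (1,3)
  8 ↦ (0,4)
  9 ↦ (1,4)
  10 ↦ (0,5)
  11 ↦ (1,5)
distinct pairs in image: 12 / 12 needed
  → bijection onto A×B; projections well-typed.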